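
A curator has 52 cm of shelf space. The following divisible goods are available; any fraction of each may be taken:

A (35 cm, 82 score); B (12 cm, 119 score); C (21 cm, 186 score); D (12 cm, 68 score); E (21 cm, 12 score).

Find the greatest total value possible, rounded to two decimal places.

Take in order of value per unit:
- B (119/12 per unit): all 12 → value 119, running total 119.00
- C (186/21 per unit): all 21 → value 186, running total 305.00
- D (68/12 per unit): all 12 → value 68, running total 373.00
- A (82/35 per unit): 7 of 35 → value 7×82/35 = 16.4000, running total 389.40
Total 389.40.

389.40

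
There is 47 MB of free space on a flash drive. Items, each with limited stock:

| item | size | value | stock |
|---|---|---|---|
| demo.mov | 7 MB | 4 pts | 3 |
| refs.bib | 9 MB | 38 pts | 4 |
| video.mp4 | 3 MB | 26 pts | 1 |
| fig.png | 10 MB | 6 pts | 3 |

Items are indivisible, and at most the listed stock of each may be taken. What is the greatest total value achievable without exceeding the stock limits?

Best selections within size 47 and stock limits:
- 1×demo.mov + 4×refs.bib + 1×video.mp4: size 46, value 182
- 4×refs.bib + 1×video.mp4: size 39, value 178
- 4×refs.bib + 1×fig.png: size 46, value 158
Best: 182 pts.

182 pts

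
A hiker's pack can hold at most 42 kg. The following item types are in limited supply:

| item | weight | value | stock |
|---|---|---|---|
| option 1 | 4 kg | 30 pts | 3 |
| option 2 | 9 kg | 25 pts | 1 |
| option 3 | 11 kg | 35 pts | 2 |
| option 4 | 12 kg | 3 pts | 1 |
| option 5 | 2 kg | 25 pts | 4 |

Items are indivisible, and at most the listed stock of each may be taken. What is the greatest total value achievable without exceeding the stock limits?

260 pts

Best selections within weight 42 and stock limits:
- 3×option 1 + 2×option 3 + 4×option 5: weight 42, value 260
- 3×option 1 + 1×option 2 + 1×option 3 + 4×option 5: weight 40, value 250
- 3×option 1 + 2×option 3 + 3×option 5: weight 40, value 235
- 2×option 1 + 2×option 3 + 4×option 5: weight 38, value 230
Best: 260 pts.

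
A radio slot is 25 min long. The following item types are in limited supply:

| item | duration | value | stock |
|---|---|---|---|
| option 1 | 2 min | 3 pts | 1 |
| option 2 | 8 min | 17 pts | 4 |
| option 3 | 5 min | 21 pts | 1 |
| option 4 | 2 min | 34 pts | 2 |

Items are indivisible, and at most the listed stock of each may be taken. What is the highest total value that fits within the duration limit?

123 pts

Best selections within duration 25 and stock limits:
- 2×option 2 + 1×option 3 + 2×option 4: duration 25, value 123
- 1×option 1 + 1×option 2 + 1×option 3 + 2×option 4: duration 19, value 109
Best: 123 pts.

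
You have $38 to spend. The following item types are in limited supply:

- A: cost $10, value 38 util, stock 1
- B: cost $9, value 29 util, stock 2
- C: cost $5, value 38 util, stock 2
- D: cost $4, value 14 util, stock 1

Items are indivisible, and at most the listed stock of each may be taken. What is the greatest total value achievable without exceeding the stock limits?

172 util

Best selections within cost 38 and stock limits:
- 1×A + 2×B + 2×C: cost 38, value 172
- 1×A + 1×B + 2×C + 1×D: cost 33, value 157
- 2×B + 2×C + 1×D: cost 32, value 148
Best: 172 util.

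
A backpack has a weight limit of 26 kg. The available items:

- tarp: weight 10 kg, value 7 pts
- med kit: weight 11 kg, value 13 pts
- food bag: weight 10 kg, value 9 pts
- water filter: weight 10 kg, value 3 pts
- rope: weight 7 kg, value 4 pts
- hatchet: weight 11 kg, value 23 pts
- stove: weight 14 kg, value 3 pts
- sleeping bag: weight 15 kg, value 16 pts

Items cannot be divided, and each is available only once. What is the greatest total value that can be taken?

39 pts

Check high-value combinations within 26 kg:
- hatchet+sleeping bag: weight 11+15=26, value 23+16=39
- med kit+hatchet: weight 11+11=22, value 13+23=36
- food bag+hatchet: weight 10+11=21, value 9+23=32
- tarp+hatchet: weight 10+11=21, value 7+23=30
Best: 39 pts.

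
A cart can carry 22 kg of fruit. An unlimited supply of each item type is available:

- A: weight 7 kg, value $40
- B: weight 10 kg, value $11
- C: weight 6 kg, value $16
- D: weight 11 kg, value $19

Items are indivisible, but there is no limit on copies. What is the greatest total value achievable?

$120

Best value-per-unit is A at 40/7, and filling with it alone uses weight 3×7=21. No mix of the others beats 3×40 = 120.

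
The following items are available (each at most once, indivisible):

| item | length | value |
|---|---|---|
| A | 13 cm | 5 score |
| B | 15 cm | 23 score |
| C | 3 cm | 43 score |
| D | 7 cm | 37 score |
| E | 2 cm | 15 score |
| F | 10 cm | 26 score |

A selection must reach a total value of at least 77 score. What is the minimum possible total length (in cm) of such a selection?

Subsets with value ≥ 77, sorted by total length:
- C+D: length 10, value 80
- C+D+E: length 12, value 95
- C+E+F: length 15, value 84
Minimum length: 10 cm.

10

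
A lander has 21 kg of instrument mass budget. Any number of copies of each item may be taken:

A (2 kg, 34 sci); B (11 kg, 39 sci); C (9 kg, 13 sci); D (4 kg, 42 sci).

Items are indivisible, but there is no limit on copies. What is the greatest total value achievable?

Best value-per-unit is A at 34/2, and filling with it alone uses mass 10×2=20. No mix of the others beats 10×34 = 340.

340 sci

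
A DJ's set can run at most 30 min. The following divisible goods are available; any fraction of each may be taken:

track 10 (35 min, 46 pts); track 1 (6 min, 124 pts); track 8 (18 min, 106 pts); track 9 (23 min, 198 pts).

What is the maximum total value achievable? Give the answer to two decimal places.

Take in order of value per unit:
- track 1 (124/6 per unit): all 6 → value 124, running total 124.00
- track 9 (198/23 per unit): all 23 → value 198, running total 322.00
- track 8 (106/18 per unit): 1 of 18 → value 1×106/18 = 5.8889, running total 327.89
Total 327.89.

327.89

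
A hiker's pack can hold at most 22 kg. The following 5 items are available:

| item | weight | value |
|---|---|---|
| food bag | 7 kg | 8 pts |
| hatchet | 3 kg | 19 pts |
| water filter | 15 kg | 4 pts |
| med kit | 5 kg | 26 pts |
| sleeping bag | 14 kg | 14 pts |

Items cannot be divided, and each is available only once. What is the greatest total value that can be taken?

Check high-value combinations within 22 kg:
- hatchet+med kit+sleeping bag: weight 3+5+14=22, value 19+26+14=59
- food bag+hatchet+med kit: weight 7+3+5=15, value 8+19+26=53
- hatchet+med kit: weight 3+5=8, value 19+26=45
- med kit+sleeping bag: weight 5+14=19, value 26+14=40
- food bag+med kit: weight 7+5=12, value 8+26=34
Best: 59 pts.

59 pts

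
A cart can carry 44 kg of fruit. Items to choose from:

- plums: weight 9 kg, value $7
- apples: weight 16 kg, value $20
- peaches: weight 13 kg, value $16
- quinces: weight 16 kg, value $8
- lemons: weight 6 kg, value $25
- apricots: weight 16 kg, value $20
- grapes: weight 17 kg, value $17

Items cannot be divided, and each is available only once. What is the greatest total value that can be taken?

Check high-value combinations within 44 kg:
- plums+apples+peaches+lemons: weight 9+16+13+6=44, value 7+20+16+25=68
- plums+peaches+lemons+apricots: weight 9+13+6+16=44, value 7+16+25+20=68
- apples+lemons+apricots: weight 16+6+16=38, value 20+25+20=65
- apples+lemons+grapes: weight 16+6+17=39, value 20+25+17=62
- lemons+apricots+grapes: weight 6+16+17=39, value 25+20+17=62
Best: $68.

$68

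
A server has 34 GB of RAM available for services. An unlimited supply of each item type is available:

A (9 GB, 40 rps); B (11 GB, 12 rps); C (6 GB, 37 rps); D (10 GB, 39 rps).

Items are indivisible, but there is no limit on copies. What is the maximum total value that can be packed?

Best value-per-unit is C at 37/6; filling with it alone gives 5×37 = 185.
Optimal mix: 1×A + 4×C → memory 33, value 188.

188 rps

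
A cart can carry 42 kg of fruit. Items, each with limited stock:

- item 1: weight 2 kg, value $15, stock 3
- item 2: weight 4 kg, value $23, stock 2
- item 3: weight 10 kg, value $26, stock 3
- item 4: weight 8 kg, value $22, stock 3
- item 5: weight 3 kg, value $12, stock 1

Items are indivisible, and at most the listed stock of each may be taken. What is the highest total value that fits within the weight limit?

$169

Top feasible selections:
- 3×item 1 + 2×item 2 + 3×item 4 + 1×item 5: weight 41, value 169
- 3×item 1 + 2×item 2 + 2×item 3 + 1×item 4: weight 42, value 165
- 3×item 1 + 2×item 2 + 1×item 3 + 2×item 4: weight 40, value 161
- 2×item 1 + 2×item 2 + 1×item 3 + 2×item 4 + 1×item 5: weight 41, value 158
Best: $169.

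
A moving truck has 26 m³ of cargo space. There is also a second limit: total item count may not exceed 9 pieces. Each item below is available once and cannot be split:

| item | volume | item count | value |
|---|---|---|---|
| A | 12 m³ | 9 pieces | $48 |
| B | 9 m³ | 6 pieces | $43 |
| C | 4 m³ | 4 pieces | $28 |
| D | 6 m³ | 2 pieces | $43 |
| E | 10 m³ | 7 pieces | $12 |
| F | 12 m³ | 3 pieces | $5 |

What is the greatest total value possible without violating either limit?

$86

Feasible sets respecting both limits:
- B+D: volume 15, item count 8, value 86
- C+D+F: volume 22, item count 9, value 76
- C+D: volume 10, item count 6, value 71
Best: $86.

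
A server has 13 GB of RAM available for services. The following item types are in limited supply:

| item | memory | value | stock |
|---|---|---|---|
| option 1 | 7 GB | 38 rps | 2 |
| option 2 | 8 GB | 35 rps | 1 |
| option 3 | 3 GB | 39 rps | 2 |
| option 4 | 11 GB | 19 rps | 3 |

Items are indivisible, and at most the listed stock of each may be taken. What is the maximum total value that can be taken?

116 rps

Best selections within memory 13 and stock limits:
- 1×option 1 + 2×option 3: memory 13, value 116
- 2×option 3: memory 6, value 78
- 1×option 1 + 1×option 3: memory 10, value 77
Best: 116 rps.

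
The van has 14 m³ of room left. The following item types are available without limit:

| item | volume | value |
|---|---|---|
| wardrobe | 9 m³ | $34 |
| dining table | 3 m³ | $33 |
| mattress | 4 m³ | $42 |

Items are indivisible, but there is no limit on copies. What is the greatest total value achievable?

Best value-per-unit is dining table at 33/3; filling with it alone gives 4×33 = 132.
Optimal mix: 2×dining table + 2×mattress → volume 14, value 150.

$150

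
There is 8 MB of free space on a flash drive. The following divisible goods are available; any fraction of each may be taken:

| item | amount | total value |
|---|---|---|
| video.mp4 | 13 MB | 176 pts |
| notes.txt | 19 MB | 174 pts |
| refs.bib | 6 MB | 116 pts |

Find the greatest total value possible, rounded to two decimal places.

143.08

Take in order of value per unit:
- refs.bib (116/6 per unit): all 6 → value 116, running total 116.00
- video.mp4 (176/13 per unit): 2 of 13 → value 2×176/13 = 27.0769, running total 143.08
Total 143.08.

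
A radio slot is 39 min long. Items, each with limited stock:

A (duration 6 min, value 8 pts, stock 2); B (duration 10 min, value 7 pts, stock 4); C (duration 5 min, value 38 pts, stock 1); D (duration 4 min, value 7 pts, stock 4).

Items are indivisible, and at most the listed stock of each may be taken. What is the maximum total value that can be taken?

Best selections within duration 39 and stock limits:
- 2×A + 1×C + 4×D: duration 33, value 82
- 2×A + 1×B + 1×C + 3×D: duration 39, value 82
Best: 82 pts.

82 pts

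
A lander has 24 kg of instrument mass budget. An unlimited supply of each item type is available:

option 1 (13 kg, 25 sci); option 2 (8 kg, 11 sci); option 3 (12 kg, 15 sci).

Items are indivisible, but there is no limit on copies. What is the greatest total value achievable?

36 sci

Best value-per-unit is option 1 at 25/13; filling with it alone gives 1×25 = 25.
Optimal mix: 1×option 1 + 1×option 2 → mass 21, value 36.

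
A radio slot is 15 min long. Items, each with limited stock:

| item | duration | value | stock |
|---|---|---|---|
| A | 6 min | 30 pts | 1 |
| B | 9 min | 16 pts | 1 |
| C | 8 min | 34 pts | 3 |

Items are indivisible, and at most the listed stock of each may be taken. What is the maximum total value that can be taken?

Top feasible selections:
- 1×A + 1×C: duration 14, value 64
- 1×A + 1×B: duration 15, value 46
Best: 64 pts.

64 pts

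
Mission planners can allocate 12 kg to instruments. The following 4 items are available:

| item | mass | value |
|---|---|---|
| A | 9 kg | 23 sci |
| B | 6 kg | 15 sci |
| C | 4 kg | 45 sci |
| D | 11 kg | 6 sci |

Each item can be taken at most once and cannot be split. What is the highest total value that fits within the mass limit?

60 sci

Check high-value combinations within 12 kg:
- B+C: mass 6+4=10, value 15+45=60
- C: mass 4, value 45
- A: mass 9, value 23
- B: mass 6, value 15
Best: 60 sci.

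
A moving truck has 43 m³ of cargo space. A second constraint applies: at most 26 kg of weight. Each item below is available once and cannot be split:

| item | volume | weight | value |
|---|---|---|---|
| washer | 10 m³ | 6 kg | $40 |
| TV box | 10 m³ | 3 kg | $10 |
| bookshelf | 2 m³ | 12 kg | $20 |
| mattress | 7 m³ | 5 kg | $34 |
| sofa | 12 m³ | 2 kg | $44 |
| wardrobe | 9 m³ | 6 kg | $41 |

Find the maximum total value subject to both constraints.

Feasible sets respecting both limits:
- washer+mattress+sofa+wardrobe: volume 38, weight 19, value 159
- washer+bookshelf+sofa+wardrobe: volume 33, weight 26, value 145
- bookshelf+mattress+sofa+wardrobe: volume 30, weight 25, value 139
Best: $159.

$159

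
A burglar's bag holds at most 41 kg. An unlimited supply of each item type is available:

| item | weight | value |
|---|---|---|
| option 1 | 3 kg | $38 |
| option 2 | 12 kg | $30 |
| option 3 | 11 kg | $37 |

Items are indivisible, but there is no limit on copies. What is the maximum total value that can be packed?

Best value-per-unit is option 1 at 38/3, and filling with it alone uses weight 13×3=39. No mix of the others beats 13×38 = 494.

$494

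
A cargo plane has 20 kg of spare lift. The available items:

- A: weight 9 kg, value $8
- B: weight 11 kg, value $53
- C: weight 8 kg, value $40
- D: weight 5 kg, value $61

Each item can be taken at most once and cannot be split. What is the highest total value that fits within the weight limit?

Check high-value combinations within 20 kg:
- B+D: weight 11+5=16, value 53+61=114
- C+D: weight 8+5=13, value 40+61=101
- B+C: weight 11+8=19, value 53+40=93
Best: $114.

$114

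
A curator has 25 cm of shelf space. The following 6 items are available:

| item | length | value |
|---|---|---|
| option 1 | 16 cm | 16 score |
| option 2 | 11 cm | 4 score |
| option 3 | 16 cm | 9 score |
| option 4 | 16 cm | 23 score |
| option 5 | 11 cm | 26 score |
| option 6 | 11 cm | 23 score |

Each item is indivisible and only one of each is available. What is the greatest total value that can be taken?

49 score

Check high-value combinations within 25 cm:
- option 5+option 6: length 11+11=22, value 26+23=49
- option 2+option 5: length 11+11=22, value 4+26=30
- option 2+option 6: length 11+11=22, value 4+23=27
- option 5: length 11, value 26
- option 6: length 11, value 23
Best: 49 score.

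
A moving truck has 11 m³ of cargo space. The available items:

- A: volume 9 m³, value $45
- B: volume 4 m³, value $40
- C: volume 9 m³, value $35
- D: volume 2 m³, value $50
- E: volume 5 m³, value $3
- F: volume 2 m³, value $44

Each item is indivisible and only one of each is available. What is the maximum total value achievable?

This is a 0/1 knapsack; check combinations near the capacity.
- B+D+F: volume 4+2+2=8, value 40+50+44=134
- D+E+F: volume 2+5+2=9, value 50+3+44=97
- A+D: volume 9+2=11, value 45+50=95
- D+F: volume 2+2=4, value 50+44=94
- B+D+E: volume 4+2+5=11, value 40+50+3=93
Best: $134.

$134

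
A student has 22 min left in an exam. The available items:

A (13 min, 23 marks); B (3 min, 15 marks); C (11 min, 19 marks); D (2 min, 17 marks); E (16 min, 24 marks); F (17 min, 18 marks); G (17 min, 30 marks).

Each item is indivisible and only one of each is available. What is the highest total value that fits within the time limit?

Check high-value combinations within 22 min:
- B+D+G: time 3+2+17=22, value 15+17+30=62
- B+D+E: time 3+2+16=21, value 15+17+24=56
- A+B+D: time 13+3+2=18, value 23+15+17=55
- B+C+D: time 3+11+2=16, value 15+19+17=51
- B+D+F: time 3+2+17=22, value 15+17+18=50
Best: 62 marks.

62 marks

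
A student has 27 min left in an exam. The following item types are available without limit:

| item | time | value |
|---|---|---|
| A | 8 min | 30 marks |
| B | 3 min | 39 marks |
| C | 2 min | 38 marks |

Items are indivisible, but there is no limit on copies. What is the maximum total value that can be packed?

Best value-per-unit is C at 38/2; filling with it alone gives 13×38 = 494.
Optimal mix: 1×B + 12×C → time 27, value 495.

495 marks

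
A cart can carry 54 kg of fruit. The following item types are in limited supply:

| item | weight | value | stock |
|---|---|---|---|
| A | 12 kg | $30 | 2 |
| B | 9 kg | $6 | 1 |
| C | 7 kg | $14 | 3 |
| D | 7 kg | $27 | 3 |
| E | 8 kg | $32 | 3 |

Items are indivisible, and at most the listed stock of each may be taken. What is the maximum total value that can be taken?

Best selections within weight 54 and stock limits:
- 1×C + 3×D + 3×E: weight 52, value 191
- 1×B + 3×D + 3×E: weight 54, value 183
- 1×A + 2×D + 3×E: weight 50, value 180
- 2×C + 2×D + 3×E: weight 52, value 178
Best: $191.

$191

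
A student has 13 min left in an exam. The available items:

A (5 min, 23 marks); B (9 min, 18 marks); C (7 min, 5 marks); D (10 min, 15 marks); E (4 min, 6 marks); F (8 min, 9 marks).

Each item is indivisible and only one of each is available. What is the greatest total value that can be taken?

Check high-value combinations within 13 min:
- A+F: time 5+8=13, value 23+9=32
- A+E: time 5+4=9, value 23+6=29
- A+C: time 5+7=12, value 23+5=28
- B+E: time 9+4=13, value 18+6=24
Best: 32 marks.

32 marks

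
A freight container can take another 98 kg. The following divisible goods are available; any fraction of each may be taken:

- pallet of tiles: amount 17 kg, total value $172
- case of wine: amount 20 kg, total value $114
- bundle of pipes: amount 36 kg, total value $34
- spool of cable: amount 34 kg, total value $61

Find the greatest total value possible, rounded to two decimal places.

Take in order of value per unit:
- pallet of tiles (172/17 per unit): all 17 → value 172, running total 172.00
- case of wine (114/20 per unit): all 20 → value 114, running total 286.00
- spool of cable (61/34 per unit): all 34 → value 61, running total 347.00
- bundle of pipes (34/36 per unit): 27 of 36 → value 27×34/36 = 25.5000, running total 372.50
Total 372.50.

372.50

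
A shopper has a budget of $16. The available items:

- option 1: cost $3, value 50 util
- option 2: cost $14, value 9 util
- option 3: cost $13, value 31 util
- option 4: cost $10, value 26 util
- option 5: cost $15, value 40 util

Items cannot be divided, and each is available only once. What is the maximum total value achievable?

This is a 0/1 knapsack; check combinations near the capacity.
- option 1+option 3: cost 3+13=16, value 50+31=81
- option 1+option 4: cost 3+10=13, value 50+26=76
- option 1: cost 3, value 50
Best: 81 util.

81 util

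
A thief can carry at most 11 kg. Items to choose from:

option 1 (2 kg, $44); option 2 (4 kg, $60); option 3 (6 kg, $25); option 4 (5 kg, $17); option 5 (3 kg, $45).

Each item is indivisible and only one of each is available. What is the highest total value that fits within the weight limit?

Check high-value combinations within 11 kg:
- option 1+option 2+option 5: weight 2+4+3=9, value 44+60+45=149
- option 1+option 2+option 4: weight 2+4+5=11, value 44+60+17=121
- option 1+option 3+option 5: weight 2+6+3=11, value 44+25+45=114
- option 1+option 4+option 5: weight 2+5+3=10, value 44+17+45=106
- option 2+option 5: weight 4+3=7, value 60+45=105
Best: $149.

$149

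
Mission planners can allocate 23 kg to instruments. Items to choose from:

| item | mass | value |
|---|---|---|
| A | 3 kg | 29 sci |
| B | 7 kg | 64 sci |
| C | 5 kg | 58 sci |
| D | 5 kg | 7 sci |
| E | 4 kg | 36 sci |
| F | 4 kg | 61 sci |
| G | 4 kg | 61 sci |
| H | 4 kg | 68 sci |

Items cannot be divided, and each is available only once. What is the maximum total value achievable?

Check high-value combinations within 23 kg:
- B+E+F+G+H: mass 7+4+4+4+4=23, value 64+36+61+61+68=290
- C+E+F+G+H: mass 5+4+4+4+4=21, value 58+36+61+61+68=284
- A+B+F+G+H: mass 3+7+4+4+4=22, value 29+64+61+61+68=283
Best: 290 sci.

290 sci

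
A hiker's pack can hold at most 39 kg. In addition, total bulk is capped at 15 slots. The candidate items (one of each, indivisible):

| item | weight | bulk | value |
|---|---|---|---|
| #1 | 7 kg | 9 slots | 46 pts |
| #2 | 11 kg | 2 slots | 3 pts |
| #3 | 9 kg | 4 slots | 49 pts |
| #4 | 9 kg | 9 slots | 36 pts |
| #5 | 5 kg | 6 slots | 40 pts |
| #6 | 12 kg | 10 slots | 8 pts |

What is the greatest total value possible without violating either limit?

Feasible sets respecting both limits:
- #1+#2+#3: weight 27, bulk 15, value 98
- #1+#3: weight 16, bulk 13, value 95
- #2+#3+#5: weight 25, bulk 12, value 92
Best: 98 pts.

98 pts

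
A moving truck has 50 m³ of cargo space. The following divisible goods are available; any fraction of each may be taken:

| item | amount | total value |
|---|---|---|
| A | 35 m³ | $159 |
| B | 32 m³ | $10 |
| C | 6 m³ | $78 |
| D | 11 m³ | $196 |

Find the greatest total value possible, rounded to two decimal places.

Take in order of value per unit:
- D (196/11 per unit): all 11 → value 196, running total 196.00
- C (78/6 per unit): all 6 → value 78, running total 274.00
- A (159/35 per unit): 33 of 35 → value 33×159/35 = 149.9143, running total 423.91
Total 423.91.

423.91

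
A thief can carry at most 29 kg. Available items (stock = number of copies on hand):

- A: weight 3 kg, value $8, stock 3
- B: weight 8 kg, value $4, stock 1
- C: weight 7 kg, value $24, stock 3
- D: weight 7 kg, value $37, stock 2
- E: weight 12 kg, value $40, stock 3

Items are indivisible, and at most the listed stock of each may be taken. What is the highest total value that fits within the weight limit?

$122

Top feasible selections:
- 2×C + 2×D: weight 28, value 122
- 1×A + 2×D + 1×E: weight 29, value 122
Best: $122.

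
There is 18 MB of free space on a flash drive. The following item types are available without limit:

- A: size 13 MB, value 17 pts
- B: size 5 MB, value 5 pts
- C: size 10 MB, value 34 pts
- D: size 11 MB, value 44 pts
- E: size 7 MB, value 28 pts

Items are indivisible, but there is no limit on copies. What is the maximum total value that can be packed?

Best value-per-unit is D at 44/11; filling with it alone gives 1×44 = 44.
Optimal mix: 1×D + 1×E → size 18, value 72.

72 pts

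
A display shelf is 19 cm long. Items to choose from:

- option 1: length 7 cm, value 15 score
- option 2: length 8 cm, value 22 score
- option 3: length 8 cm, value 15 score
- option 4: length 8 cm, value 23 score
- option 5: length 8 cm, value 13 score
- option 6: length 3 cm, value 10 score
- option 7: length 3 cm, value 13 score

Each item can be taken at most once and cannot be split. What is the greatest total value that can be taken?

This is a 0/1 knapsack; check combinations near the capacity.
- option 2+option 4+option 7: length 8+8+3=19, value 22+23+13=58
- option 2+option 4+option 6: length 8+8+3=19, value 22+23+10=55
- option 1+option 4+option 7: length 7+8+3=18, value 15+23+13=51
- option 3+option 4+option 7: length 8+8+3=19, value 15+23+13=51
Best: 58 score.

58 score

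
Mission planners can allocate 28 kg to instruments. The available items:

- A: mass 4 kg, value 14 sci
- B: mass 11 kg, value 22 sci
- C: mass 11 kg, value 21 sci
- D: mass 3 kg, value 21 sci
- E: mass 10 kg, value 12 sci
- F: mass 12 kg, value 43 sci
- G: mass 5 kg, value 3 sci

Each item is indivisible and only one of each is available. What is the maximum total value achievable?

86 sci

Check high-value combinations within 28 kg:
- B+D+F: mass 11+3+12=26, value 22+21+43=86
- C+D+F: mass 11+3+12=26, value 21+21+43=85
- A+D+F+G: mass 4+3+12+5=24, value 14+21+43+3=81
Best: 86 sci.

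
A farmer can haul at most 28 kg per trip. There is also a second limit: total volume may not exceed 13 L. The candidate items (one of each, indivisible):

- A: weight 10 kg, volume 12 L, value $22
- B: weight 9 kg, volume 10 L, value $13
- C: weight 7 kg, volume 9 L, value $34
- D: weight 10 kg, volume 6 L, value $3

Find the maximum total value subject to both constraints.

Feasible sets respecting both limits:
- C: weight 7, volume 9, value 34
- A: weight 10, volume 12, value 22
- B: weight 9, volume 10, value 13
Best: $34.

$34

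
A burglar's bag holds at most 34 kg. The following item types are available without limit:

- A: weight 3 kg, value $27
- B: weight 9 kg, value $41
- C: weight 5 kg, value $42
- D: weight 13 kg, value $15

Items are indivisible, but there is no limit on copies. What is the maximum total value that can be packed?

Best value-per-unit is A at 27/3; filling with it alone gives 11×27 = 297.
Optimal mix: 8×A + 2×C → weight 34, value 300.

$300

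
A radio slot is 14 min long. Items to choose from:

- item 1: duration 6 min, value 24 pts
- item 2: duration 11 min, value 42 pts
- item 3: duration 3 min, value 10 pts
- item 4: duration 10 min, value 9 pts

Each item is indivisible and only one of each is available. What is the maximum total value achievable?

Check high-value combinations within 14 min:
- item 2+item 3: duration 11+3=14, value 42+10=52
- item 2: duration 11, value 42
- item 1+item 3: duration 6+3=9, value 24+10=34
- item 1: duration 6, value 24
Best: 52 pts.

52 pts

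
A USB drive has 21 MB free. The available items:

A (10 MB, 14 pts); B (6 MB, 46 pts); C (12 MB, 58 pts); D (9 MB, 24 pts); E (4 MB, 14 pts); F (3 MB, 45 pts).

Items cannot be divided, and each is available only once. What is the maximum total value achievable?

149 pts

Check high-value combinations within 21 MB:
- B+C+F: size 6+12+3=21, value 46+58+45=149
- C+E+F: size 12+4+3=19, value 58+14+45=117
- B+D+F: size 6+9+3=18, value 46+24+45=115
- B+E+F: size 6+4+3=13, value 46+14+45=105
Best: 149 pts.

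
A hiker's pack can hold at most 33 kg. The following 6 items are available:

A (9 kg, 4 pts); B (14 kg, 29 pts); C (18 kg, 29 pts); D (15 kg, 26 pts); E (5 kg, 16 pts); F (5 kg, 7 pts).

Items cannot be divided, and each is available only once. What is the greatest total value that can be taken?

Check high-value combinations within 33 kg:
- B+C: weight 14+18=32, value 29+29=58
- A+B+E+F: weight 9+14+5+5=33, value 4+29+16+7=56
- B+D: weight 14+15=29, value 29+26=55
Best: 58 pts.

58 pts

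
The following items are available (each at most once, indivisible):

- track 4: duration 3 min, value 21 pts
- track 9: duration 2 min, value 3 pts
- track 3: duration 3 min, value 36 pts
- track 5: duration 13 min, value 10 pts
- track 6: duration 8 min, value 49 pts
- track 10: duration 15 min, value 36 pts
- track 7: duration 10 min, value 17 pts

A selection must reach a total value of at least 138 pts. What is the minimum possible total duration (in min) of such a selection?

Subsets with value ≥ 138, sorted by total duration:
- track 4+track 3+track 6+track 10: duration 29, value 142
- track 4+track 9+track 3+track 6+track 10: duration 31, value 145
Minimum duration: 29 min.

29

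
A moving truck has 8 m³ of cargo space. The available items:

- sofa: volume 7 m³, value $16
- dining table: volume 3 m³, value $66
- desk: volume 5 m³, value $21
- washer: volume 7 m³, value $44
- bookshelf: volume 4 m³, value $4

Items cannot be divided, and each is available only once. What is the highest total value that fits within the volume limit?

$87

Check high-value combinations within 8 m³:
- dining table+desk: volume 3+5=8, value 66+21=87
- dining table+bookshelf: volume 3+4=7, value 66+4=70
- dining table: volume 3, value 66
- washer: volume 7, value 44
- desk: volume 5, value 21
Best: $87.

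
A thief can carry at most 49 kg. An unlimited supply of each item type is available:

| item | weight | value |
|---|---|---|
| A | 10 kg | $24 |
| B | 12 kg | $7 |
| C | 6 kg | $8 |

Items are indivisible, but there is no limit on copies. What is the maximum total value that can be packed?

$104

Best value-per-unit is A at 24/10; filling with it alone gives 4×24 = 96.
Optimal mix: 4×A + 1×C → weight 46, value 104.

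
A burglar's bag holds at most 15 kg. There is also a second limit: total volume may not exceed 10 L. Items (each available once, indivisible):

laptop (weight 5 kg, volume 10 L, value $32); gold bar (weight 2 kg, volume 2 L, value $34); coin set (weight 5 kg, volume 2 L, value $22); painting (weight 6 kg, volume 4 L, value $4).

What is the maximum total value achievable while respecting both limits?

Feasible sets respecting both limits:
- gold bar+coin set+painting: weight 13, volume 8, value 60
- gold bar+coin set: weight 7, volume 4, value 56
- gold bar+painting: weight 8, volume 6, value 38
- gold bar: weight 2, volume 2, value 34
Best: $60.

$60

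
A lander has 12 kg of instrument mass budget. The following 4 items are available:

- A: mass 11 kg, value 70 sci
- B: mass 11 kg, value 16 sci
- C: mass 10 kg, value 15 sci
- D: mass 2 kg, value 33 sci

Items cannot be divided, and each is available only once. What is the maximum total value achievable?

Check high-value combinations within 12 kg:
- A: mass 11, value 70
- C+D: mass 10+2=12, value 15+33=48
- D: mass 2, value 33
- B: mass 11, value 16
Best: 70 sci.

70 sci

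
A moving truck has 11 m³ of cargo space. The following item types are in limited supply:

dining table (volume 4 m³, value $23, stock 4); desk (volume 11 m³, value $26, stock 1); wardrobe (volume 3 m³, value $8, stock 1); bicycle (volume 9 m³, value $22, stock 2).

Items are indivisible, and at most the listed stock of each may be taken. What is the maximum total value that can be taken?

Best selections within volume 11 and stock limits:
- 2×dining table + 1×wardrobe: volume 11, value 54
- 2×dining table: volume 8, value 46
Best: $54.

$54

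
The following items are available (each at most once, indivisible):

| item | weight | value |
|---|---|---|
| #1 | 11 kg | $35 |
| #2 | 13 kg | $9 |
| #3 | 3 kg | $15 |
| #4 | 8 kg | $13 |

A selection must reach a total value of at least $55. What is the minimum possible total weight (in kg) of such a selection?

22

Subsets with value ≥ 55, sorted by total weight:
- #1+#3+#4: weight 22, value 63
- #1+#2+#3: weight 27, value 59
- #1+#2+#4: weight 32, value 57
Minimum weight: 22 kg.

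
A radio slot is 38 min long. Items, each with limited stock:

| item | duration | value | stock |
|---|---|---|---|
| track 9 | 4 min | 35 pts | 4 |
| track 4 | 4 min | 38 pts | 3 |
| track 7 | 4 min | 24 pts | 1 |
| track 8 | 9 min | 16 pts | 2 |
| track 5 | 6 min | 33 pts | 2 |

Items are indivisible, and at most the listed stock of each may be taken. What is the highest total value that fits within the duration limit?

311 pts

Best selections within duration 38 and stock limits:
- 4×track 9 + 3×track 4 + 1×track 7 + 1×track 5: duration 38, value 311
- 4×track 9 + 3×track 4 + 1×track 5: duration 34, value 287
- 3×track 9 + 3×track 4 + 2×track 5: duration 36, value 285
- 4×track 9 + 2×track 4 + 2×track 5: duration 36, value 282
Best: 311 pts.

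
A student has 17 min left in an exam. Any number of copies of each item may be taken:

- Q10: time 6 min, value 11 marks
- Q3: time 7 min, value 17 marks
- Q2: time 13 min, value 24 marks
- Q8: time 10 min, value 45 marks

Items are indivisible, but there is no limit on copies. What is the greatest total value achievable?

62 marks

Best value-per-unit is Q8 at 45/10; filling with it alone gives 1×45 = 45.
Optimal mix: 1×Q3 + 1×Q8 → time 17, value 62.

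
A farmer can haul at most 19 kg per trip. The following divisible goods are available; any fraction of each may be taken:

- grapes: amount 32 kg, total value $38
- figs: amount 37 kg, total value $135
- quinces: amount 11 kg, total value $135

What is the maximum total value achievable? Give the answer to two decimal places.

164.19

Take in order of value per unit:
- quinces (135/11 per unit): all 11 → value 135, running total 135.00
- figs (135/37 per unit): 8 of 37 → value 8×135/37 = 29.1892, running total 164.19
Total 164.19.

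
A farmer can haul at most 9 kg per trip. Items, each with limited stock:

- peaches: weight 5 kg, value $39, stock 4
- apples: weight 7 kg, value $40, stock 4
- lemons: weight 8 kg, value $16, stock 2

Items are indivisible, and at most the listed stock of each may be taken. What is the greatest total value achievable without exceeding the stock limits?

$40

Best selections within weight 9 and stock limits:
- 1×apples: weight 7, value 40
- 1×peaches: weight 5, value 39
- 1×lemons: weight 8, value 16
Best: $40.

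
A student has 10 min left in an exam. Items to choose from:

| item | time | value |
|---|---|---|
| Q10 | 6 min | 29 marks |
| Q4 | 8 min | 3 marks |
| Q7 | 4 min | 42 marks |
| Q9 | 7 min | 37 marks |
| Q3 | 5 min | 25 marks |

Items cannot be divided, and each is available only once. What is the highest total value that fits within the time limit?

71 marks

Check high-value combinations within 10 min:
- Q10+Q7: time 6+4=10, value 29+42=71
- Q7+Q3: time 4+5=9, value 42+25=67
- Q7: time 4, value 42
- Q9: time 7, value 37
Best: 71 marks.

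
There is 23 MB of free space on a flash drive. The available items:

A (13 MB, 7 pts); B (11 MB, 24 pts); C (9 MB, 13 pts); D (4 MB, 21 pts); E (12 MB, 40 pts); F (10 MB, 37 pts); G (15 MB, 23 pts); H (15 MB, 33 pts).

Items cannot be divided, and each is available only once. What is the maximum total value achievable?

77 pts

Check high-value combinations within 23 MB:
- E+F: size 12+10=22, value 40+37=77
- C+D+F: size 9+4+10=23, value 13+21+37=71
- B+E: size 11+12=23, value 24+40=64
Best: 77 pts.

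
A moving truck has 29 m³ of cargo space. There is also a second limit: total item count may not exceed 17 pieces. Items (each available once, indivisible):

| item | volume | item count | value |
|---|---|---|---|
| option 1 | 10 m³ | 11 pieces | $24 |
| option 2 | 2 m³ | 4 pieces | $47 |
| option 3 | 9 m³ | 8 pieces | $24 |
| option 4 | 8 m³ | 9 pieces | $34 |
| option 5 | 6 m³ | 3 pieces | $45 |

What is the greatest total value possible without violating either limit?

$126

Feasible sets respecting both limits:
- option 2+option 4+option 5: volume 16, item count 16, value 126
- option 2+option 3+option 5: volume 17, item count 15, value 116
- option 2+option 5: volume 8, item count 7, value 92
- option 2+option 4: volume 10, item count 13, value 81
Best: $126.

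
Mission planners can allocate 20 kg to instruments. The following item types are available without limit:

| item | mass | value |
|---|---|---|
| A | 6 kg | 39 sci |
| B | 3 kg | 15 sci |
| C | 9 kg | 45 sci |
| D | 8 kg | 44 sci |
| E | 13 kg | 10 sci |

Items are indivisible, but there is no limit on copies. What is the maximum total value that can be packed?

122 sci

Best value-per-unit is A at 39/6; filling with it alone gives 3×39 = 117.
Optimal mix: 2×A + 1×D → mass 20, value 122.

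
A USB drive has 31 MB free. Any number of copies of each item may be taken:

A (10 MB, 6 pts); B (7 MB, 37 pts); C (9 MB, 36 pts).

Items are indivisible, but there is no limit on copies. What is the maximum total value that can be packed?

Best value-per-unit is B at 37/7, and filling with it alone uses size 4×7=28. No mix of the others beats 4×37 = 148.

148 pts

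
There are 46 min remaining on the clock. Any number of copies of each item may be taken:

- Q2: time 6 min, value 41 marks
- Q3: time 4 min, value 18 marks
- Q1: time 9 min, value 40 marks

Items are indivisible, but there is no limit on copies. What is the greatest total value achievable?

Best value-per-unit is Q2 at 41/6; filling with it alone gives 7×41 = 287.
Optimal mix: 7×Q2 + 1×Q3 → time 46, value 305.

305 marks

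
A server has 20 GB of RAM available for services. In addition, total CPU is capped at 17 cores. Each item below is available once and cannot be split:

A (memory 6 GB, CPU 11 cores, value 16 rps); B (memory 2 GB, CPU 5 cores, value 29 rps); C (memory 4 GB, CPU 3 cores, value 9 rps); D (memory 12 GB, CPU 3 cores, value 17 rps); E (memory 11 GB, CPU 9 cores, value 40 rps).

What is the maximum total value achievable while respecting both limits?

Feasible sets respecting both limits:
- B+C+E: memory 17, CPU 17, value 78
- B+E: memory 13, CPU 14, value 69
- B+C+D: memory 18, CPU 11, value 55
- C+E: memory 15, CPU 12, value 49
Best: 78 rps.

78 rps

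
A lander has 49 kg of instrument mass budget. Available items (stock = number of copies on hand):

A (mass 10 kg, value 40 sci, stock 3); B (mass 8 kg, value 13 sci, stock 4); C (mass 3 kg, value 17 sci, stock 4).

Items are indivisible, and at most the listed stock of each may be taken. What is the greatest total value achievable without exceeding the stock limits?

188 sci

Best selections within mass 49 and stock limits:
- 3×A + 4×C: mass 42, value 188
- 3×A + 1×B + 3×C: mass 47, value 184
- 2×A + 2×B + 4×C: mass 48, value 174
- 3×A + 3×C: mass 39, value 171
Best: 188 sci.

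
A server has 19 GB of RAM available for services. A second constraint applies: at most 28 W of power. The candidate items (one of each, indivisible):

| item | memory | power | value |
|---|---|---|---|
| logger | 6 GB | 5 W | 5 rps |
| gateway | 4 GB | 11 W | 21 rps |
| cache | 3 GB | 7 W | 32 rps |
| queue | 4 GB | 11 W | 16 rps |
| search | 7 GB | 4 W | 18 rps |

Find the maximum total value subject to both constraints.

Feasible sets respecting both limits:
- gateway+cache+search: memory 14, power 22, value 71
- cache+queue+search: memory 14, power 22, value 66
- logger+gateway+cache: memory 13, power 23, value 58
- logger+cache+search: memory 16, power 16, value 55
Best: 71 rps.

71 rps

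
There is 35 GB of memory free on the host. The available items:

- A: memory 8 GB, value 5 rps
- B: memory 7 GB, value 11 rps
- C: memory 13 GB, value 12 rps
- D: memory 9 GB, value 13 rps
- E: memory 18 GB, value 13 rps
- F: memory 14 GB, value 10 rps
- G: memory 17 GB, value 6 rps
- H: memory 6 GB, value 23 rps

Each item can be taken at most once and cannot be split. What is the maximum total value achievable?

Check high-value combinations within 35 GB:
- B+C+D+H: memory 7+13+9+6=35, value 11+12+13+23=59
- A+B+D+H: memory 8+7+9+6=30, value 5+11+13+23=52
- A+B+C+H: memory 8+7+13+6=34, value 5+11+12+23=51
- D+E+H: memory 9+18+6=33, value 13+13+23=49
- A+B+F+H: memory 8+7+14+6=35, value 5+11+10+23=49
Best: 59 rps.

59 rps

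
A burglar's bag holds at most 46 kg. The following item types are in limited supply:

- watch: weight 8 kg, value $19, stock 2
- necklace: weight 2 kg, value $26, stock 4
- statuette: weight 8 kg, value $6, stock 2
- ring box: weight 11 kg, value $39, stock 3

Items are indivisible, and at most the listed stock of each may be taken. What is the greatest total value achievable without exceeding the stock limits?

$221

Top feasible selections:
- 4×necklace + 3×ring box: weight 41, value 221
- 2×watch + 4×necklace + 2×ring box: weight 46, value 220
Best: $221.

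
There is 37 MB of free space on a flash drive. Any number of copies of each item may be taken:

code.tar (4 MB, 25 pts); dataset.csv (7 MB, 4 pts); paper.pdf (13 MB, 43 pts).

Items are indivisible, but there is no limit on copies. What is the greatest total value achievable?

225 pts

Best value-per-unit is code.tar at 25/4, and filling with it alone uses size 9×4=36. No mix of the others beats 9×25 = 225.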